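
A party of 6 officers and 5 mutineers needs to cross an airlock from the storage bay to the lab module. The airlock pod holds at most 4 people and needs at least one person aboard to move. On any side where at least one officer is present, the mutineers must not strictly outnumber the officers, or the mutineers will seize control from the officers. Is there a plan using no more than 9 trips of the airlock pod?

Yes

Yes — this plan uses 7 crossings (≤ 9):
1. 2 mutineers → the lab module.  (the storage bay: 6O 3M; the lab module: 0O 2M)
2. 1 mutineer ← the storage bay.  (the storage bay: 6O 4M; the lab module: 0O 1M)
3. 4 mutineers → the lab module.  (the storage bay: 6O 0M; the lab module: 0O 5M)
4. 1 mutineer ← the storage bay.  (the storage bay: 6O 1M; the lab module: 0O 4M)
5. 4 officers → the lab module.  (the storage bay: 2O 1M; the lab module: 4O 4M)
6. 1 mutineer ← the storage bay.  (the storage bay: 2O 2M; the lab module: 4O 3M)
7. 2 officers and 2 mutineers → the lab module.  (the storage bay: 0O 0M; the lab module: 6O 5M)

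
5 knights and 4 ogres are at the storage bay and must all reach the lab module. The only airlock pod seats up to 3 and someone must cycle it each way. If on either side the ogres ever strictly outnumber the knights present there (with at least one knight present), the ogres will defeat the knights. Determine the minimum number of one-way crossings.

Counting alone: each trip to the lab module takes at most 3 across and each return brings at least 1 back, so after t trips out (and t−1 returns) at most 3t − (t−1) of the 9 are across; that first reaches 9 at t = 4, so at least 7 crossings are needed.
The plan below uses exactly 7 crossings, so it is optimal:
1. 3 ogres → the lab module.  (the storage bay: 5K 1O; the lab module: 0K 3O)
2. 1 ogre ← the storage bay.  (the storage bay: 5K 2O; the lab module: 0K 2O)
3. 3 knights → the lab module.  (the storage bay: 2K 2O; the lab module: 3K 2O)
4. 1 knight ← the storage bay.  (the storage bay: 3K 2O; the lab module: 2K 2O)
5. 2 knights and 1 ogre → the lab module.  (the storage bay: 1K 1O; the lab module: 4K 3O)
6. 1 knight ← the storage bay.  (the storage bay: 2K 1O; the lab module: 3K 3O)
7. 2 knights and 1 ogre → the lab module.  (the storage bay: 0K 0O; the lab module: 5K 4O)

7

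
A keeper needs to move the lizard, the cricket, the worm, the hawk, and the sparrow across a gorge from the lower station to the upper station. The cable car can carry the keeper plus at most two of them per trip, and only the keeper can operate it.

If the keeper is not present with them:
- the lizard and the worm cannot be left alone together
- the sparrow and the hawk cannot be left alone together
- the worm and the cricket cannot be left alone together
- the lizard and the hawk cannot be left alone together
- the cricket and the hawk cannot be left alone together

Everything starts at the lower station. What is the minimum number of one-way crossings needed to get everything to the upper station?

Counting alone: the keeper can take at most 2 across per trip to the upper station, so moving all 5 needs at least 3 loaded trips out, with a return between consecutive ones — at least 5 crossings.
The safety rule pushes this higher. Following every safe sequence of crossings, the most of the 5 that can be at the upper station as the cable car arrives there on crossing 5 is 4 — never all 5.
So no plan with fewer than 7 crossings exists, and this one achieves 7:
1. Keeper goes to the upper station with the hawk and the worm.  [the lower station: the cricket, the lizard, the sparrow | the upper station: the hawk, the worm]
2. Keeper goes back to the lower station alone.  [the lower station: the cricket, the lizard, the sparrow | the upper station: the hawk, the worm]
3. Keeper goes to the upper station with the lizard.  [the lower station: the cricket, the sparrow | the upper station: the hawk, the lizard, the worm]
4. Keeper goes back to the lower station with the hawk and the worm.  [the lower station: the cricket, the hawk, the sparrow, the worm | the upper station: the lizard]
5. Keeper goes to the upper station with the cricket and the sparrow.  [the lower station: the hawk, the worm | the upper station: the cricket, the lizard, the sparrow]
6. Keeper goes back to the lower station alone.  [the lower station: the hawk, the worm | the upper station: the cricket, the lizard, the sparrow]
7. Keeper goes to the upper station with the hawk and the worm.  [the lower station: — | the upper station: the cricket, the hawk, the lizard, the sparrow, the worm]

7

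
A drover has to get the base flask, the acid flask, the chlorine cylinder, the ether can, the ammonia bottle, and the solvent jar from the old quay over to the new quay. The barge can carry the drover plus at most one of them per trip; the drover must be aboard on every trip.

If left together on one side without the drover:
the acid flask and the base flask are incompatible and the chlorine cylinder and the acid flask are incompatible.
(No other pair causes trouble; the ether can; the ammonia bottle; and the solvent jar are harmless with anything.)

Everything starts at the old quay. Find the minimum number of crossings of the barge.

13

Counting alone: the drover can take at most 1 across per trip to the new quay, so moving all 6 needs at least 6 loaded trips out, with a return between consecutive ones — at least 11 crossings.
The safety rule pushes this higher. Following every safe sequence of crossings, the most of the 6 that can be at the new quay as the barge arrives there on crossing 11 is 5 — never all 6.
So no plan with fewer than 13 crossings exists, and this one achieves 13:
1. Drover goes to the new quay with the acid flask.
2. Drover goes back to the old quay alone.
3. Drover goes to the new quay with the base flask.
4. Drover goes back to the old quay with the acid flask.
5. Drover goes to the new quay with the chlorine cylinder.
6. Drover goes back to the old quay alone.
7. Drover goes to the new quay with the ether can.
8. Drover goes back to the old quay alone.
9. Drover goes to the new quay with the ammonia bottle.
10. Drover goes back to the old quay alone.
11. Drover goes to the new quay with the solvent jar.
12. Drover goes back to the old quay alone.
13. Drover goes to the new quay with the acid flask.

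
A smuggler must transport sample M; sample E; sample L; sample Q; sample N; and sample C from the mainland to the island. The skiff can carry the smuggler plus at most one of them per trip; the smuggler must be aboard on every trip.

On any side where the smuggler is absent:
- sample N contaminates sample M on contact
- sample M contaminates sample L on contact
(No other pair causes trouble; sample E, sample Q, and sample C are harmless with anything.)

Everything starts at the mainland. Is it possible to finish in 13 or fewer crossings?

Yes — this plan uses 13 crossings (≤ 13):
1. Smuggler goes to the island with sample M.
2. Smuggler goes back to the mainland alone.
3. Smuggler goes to the island with sample E.
4. Smuggler goes back to the mainland alone.
5. Smuggler goes to the island with sample L.
6. Smuggler goes back to the mainland with sample M.
7. Smuggler goes to the island with sample N.
8. Smuggler goes back to the mainland alone.
9. Smuggler goes to the island with sample Q.
10. Smuggler goes back to the mainland alone.
11. Smuggler goes to the island with sample C.
12. Smuggler goes back to the mainland alone.
13. Smuggler goes to the island with sample M.

Yes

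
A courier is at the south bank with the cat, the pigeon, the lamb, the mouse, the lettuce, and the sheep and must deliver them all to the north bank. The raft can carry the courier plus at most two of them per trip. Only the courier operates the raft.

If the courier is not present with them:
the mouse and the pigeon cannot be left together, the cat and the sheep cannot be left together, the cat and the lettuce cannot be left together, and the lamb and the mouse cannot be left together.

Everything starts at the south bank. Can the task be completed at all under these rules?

1. Courier goes to the north bank with the cat and the mouse.  [the south bank: the lamb, the lettuce, the pigeon, the sheep | the north bank: the cat, the mouse]
2. Courier goes back to the south bank alone.  [the south bank: the lamb, the lettuce, the pigeon, the sheep | the north bank: the cat, the mouse]
3. Courier goes to the north bank with the lamb and the pigeon.  [the south bank: the lettuce, the sheep | the north bank: the cat, the lamb, the mouse, the pigeon]
4. Courier goes back to the south bank with the mouse.  [the south bank: the lettuce, the mouse, the sheep | the north bank: the cat, the lamb, the pigeon]
5. Courier goes to the north bank with the lettuce and the sheep.  [the south bank: the mouse | the north bank: the cat, the lamb, the lettuce, the pigeon, the sheep]
6. Courier goes back to the south bank with the cat.  [the south bank: the cat, the mouse | the north bank: the lamb, the lettuce, the pigeon, the sheep]
7. Courier goes to the north bank with the cat and the mouse.  [the south bank: — | the north bank: the cat, the lamb, the lettuce, the mouse, the pigeon, the sheep]

Yes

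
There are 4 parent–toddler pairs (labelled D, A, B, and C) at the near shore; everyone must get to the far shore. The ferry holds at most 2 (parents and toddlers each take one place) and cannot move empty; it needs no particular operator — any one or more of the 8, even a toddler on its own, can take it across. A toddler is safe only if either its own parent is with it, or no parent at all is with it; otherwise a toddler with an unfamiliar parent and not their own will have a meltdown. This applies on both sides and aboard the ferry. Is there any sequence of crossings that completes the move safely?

Following every safe sequence of crossings from the start, the most of the 8 that can be at the far shore as the ferry arrives there on crossings 1, 3, 5 is 2, 3, 4 respectively; the best ever achieved is 4 of 8.
From crossing 7 on, no configuration arises that was not already reachable earlier: only 44 distinct safe configurations (who is on which side, and where the ferry is) can ever be reached, none of them has everyone across, and every continuation just revisits them. So no valid plan exists.

No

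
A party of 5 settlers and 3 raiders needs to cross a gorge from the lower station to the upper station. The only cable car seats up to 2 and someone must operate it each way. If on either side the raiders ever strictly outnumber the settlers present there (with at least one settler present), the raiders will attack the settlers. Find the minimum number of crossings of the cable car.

Counting alone: each trip to the upper station takes at most 2 across and each return brings at least 1 back, so after t trips out (and t−1 returns) at most 2t − (t−1) of the 8 are across; that first reaches 8 at t = 7, so at least 13 crossings are needed.
The plan below uses exactly 13 crossings, so it is optimal:
1. 2 raiders → the upper station.  (the lower station: 5S 1R; the upper station: 0S 2R)
2. 1 raider ← the lower station.  (the lower station: 5S 2R; the upper station: 0S 1R)
3. 2 raiders → the upper station.  (the lower station: 5S 0R; the upper station: 0S 3R)
4. 1 raider ← the lower station.  (the lower station: 5S 1R; the upper station: 0S 2R)
5. 2 settlers → the upper station.  (the lower station: 3S 1R; the upper station: 2S 2R)
6. 1 raider ← the lower station.  (the lower station: 3S 2R; the upper station: 2S 1R)
7. 1 settler and 1 raider → the upper station.  (the lower station: 2S 1R; the upper station: 3S 2R)
8. 1 raider ← the lower station.  (the lower station: 2S 2R; the upper station: 3S 1R)
9. 2 raiders → the upper station.  (the lower station: 2S 0R; the upper station: 3S 3R)
10. 1 raider ← the lower station.  (the lower station: 2S 1R; the upper station: 3S 2R)
11. 1 settler and 1 raider → the upper station.  (the lower station: 1S 0R; the upper station: 4S 3R)
12. 1 raider ← the lower station.  (the lower station: 1S 1R; the upper station: 4S 2R)
13. 1 settler and 1 raider → the upper station.  (the lower station: 0S 0R; the upper station: 5S 3R)

13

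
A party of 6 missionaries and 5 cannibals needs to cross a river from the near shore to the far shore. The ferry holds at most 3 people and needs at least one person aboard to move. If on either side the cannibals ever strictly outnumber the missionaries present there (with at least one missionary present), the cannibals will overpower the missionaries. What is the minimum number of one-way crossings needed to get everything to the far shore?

Counting alone: each trip to the far shore takes at most 3 across and each return brings at least 1 back, so after t trips out (and t−1 returns) at most 3t − (t−1) of the 11 are across; that first reaches 11 at t = 5, so at least 9 crossings are needed.
The plan below uses exactly 9 crossings, so it is optimal:
1. 3 cannibals → the far shore.  (the near shore: 6M 2C; the far shore: 0M 3C)
2. 1 cannibal ← the near shore.  (the near shore: 6M 3C; the far shore: 0M 2C)
3. 3 missionaries → the far shore.  (the near shore: 3M 3C; the far shore: 3M 2C)
4. 1 missionary ← the near shore.  (the near shore: 4M 3C; the far shore: 2M 2C)
5. 2 missionaries and 1 cannibal → the far shore.  (the near shore: 2M 2C; the far shore: 4M 3C)
6. 1 missionary ← the near shore.  (the near shore: 3M 2C; the far shore: 3M 3C)
7. 2 missionaries and 1 cannibal → the far shore.  (the near shore: 1M 1C; the far shore: 5M 4C)
8. 1 missionary ← the near shore.  (the near shore: 2M 1C; the far shore: 4M 4C)
9. 2 missionaries and 1 cannibal → the far shore.  (the near shore: 0M 0C; the far shore: 6M 5C)

9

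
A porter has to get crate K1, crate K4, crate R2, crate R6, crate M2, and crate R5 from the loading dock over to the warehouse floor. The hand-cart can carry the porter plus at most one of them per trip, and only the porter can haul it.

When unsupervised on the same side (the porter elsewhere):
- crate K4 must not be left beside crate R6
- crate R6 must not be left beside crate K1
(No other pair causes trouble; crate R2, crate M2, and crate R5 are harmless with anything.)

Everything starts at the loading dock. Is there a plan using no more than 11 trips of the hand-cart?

No

Counting alone: the porter can take at most 1 across per trip to the warehouse floor, so moving all 6 needs at least 6 loaded trips out, with a return between consecutive ones — at least 11 crossings.
The safety rule pushes this higher. Following every safe sequence of crossings, the most of the 6 that can be at the warehouse floor as the hand-cart arrives there on crossing 11 is 5 — never all 6.
So the move cannot be finished within 11 crossings. (The shortest complete plan takes 13:)
1. Porter goes to the warehouse floor with crate R6.
2. Porter goes back to the loading dock alone.
3. Porter goes to the warehouse floor with crate K1.
4. Porter goes back to the loading dock with crate R6.
5. Porter goes to the warehouse floor with crate K4.
6. Porter goes back to the loading dock alone.
7. Porter goes to the warehouse floor with crate R2.
8. Porter goes back to the loading dock alone.
9. Porter goes to the warehouse floor with crate M2.
10. Porter goes back to the loading dock alone.
11. Porter goes to the warehouse floor with crate R5.
12. Porter goes back to the loading dock alone.
13. Porter goes to the warehouse floor with crate R6.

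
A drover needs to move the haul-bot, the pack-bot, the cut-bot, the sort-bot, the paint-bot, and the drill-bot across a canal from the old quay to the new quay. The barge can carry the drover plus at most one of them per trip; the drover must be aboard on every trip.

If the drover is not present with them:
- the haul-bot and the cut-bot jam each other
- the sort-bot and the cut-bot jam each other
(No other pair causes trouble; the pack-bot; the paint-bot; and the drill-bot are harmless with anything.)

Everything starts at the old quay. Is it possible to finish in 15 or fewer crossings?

Yes — this plan uses 13 crossings (≤ 15):
1. Drover goes to the new quay with the cut-bot.
2. Drover goes back to the old quay alone.
3. Drover goes to the new quay with the haul-bot.
4. Drover goes back to the old quay with the cut-bot.
5. Drover goes to the new quay with the sort-bot.
6. Drover goes back to the old quay alone.
7. Drover goes to the new quay with the pack-bot.
8. Drover goes back to the old quay alone.
9. Drover goes to the new quay with the paint-bot.
10. Drover goes back to the old quay alone.
11. Drover goes to the new quay with the drill-bot.
12. Drover goes back to the old quay alone.
13. Drover goes to the new quay with the cut-bot.

Yes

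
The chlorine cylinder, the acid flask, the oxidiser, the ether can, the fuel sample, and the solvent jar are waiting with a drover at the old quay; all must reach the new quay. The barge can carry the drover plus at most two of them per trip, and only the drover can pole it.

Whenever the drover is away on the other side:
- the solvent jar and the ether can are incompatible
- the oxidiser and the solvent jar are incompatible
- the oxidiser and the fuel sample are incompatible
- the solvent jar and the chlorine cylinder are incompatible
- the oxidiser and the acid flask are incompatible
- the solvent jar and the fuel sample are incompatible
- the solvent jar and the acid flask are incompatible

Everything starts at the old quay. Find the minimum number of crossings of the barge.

9

Counting alone: the drover can take at most 2 across per trip to the new quay, so moving all 6 needs at least 3 loaded trips out, with a return between consecutive ones — at least 5 crossings.
The safety rule pushes this higher. Following every safe sequence of crossings, the most of the 6 that can be at the new quay as the barge arrives there on crossings 5, 7 is 4, 5 respectively — never all 6.
So no plan with fewer than 9 crossings exists, and this one achieves 9:
1. Drover goes to the new quay with the oxidiser and the solvent jar.
2. Drover goes back to the old quay with the oxidiser.
3. Drover goes to the new quay with the chlorine cylinder and the oxidiser.
4. Drover goes back to the old quay with the solvent jar.
5. Drover goes to the new quay with the ether can and the solvent jar.
6. Drover goes back to the old quay with the solvent jar.
7. Drover goes to the new quay with the acid flask and the fuel sample.
8. Drover goes back to the old quay with the oxidiser.
9. Drover goes to the new quay with the oxidiser and the solvent jar.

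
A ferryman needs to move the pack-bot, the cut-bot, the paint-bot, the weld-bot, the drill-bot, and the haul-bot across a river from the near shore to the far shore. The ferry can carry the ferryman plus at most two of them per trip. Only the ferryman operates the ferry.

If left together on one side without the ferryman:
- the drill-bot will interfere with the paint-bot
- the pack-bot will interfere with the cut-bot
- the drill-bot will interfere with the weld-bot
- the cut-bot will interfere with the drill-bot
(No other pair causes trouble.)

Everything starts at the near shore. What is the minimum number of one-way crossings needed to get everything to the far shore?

Counting alone: the ferryman can take at most 2 across per trip to the far shore, so moving all 6 needs at least 3 loaded trips out, with a return between consecutive ones — at least 5 crossings.
The safety rule pushes this higher. Following every safe sequence of crossings, the most of the 6 that can be at the far shore as the ferry arrives there on crossing 5 is 5 — never all 6.
So no plan with fewer than 7 crossings exists, and this one achieves 7:
1. Ferryman goes to the far shore with the drill-bot and the pack-bot.
2. Ferryman goes back to the near shore alone.
3. Ferryman goes to the far shore with the haul-bot.
4. Ferryman goes back to the near shore alone.
5. Ferryman goes to the far shore with the paint-bot and the weld-bot.
6. Ferryman goes back to the near shore with the drill-bot.
7. Ferryman goes to the far shore with the cut-bot and the drill-bot.

7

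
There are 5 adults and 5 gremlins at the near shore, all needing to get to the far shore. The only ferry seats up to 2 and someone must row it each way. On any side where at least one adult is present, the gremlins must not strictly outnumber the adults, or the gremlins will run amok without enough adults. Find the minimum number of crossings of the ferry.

impossible

Following every safe sequence of crossings from the start, the most of the 10 that can be at the far shore as the ferry arrives there on crossings 1, 3, 5, 7 is 2, 3, 4, 5 respectively; the best ever achieved is 5 of 10.
From crossing 9 on, no configuration arises that was not already reachable earlier: only 13 distinct safe configurations (who is on which side, and where the ferry is) can ever be reached, none of them has everyone across, and every continuation just revisits them. They are: 0 adults + 0 gremlins across (ferry back at the start); 0 adults + 1 gremlin across (ferry there); 0 adults + 1 gremlin across (ferry back at the start); 0 adults + 2 gremlins across (ferry there); 0 adults + 2 gremlins across (ferry back at the start); 0 adults + 3 gremlins across (ferry there); 0 adults + 3 gremlins across (ferry back at the start); 0 adults + 4 gremlins across (ferry there); 0 adults + 4 gremlins across (ferry back at the start); 0 adults + 5 gremlins across (ferry there); 1 adult + 1 gremlin across (ferry there); 1 adult + 1 gremlin across (ferry back at the start); 2 adults + 2 gremlins across (ferry there). So no valid plan exists.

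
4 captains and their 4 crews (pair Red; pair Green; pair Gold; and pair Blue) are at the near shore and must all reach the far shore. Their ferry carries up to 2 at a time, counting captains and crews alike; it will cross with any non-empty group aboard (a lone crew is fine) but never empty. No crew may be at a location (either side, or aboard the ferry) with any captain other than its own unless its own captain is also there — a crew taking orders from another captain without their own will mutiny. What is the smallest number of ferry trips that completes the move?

Following every safe sequence of crossings from the start, the most of the 8 that can be at the far shore as the ferry arrives there on crossings 1, 3, 5 is 2, 3, 4 respectively; the best ever achieved is 4 of 8.
From crossing 7 on, no configuration arises that was not already reachable earlier: only 44 distinct safe configurations (who is on which side, and where the ferry is) can ever be reached, none of them has everyone across, and every continuation just revisits them. So no valid plan exists.

impossible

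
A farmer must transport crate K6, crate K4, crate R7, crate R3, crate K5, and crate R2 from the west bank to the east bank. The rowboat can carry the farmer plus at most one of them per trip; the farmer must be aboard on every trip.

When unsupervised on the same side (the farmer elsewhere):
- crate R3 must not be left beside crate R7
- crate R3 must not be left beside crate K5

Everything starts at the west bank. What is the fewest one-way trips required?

13

Counting alone: the farmer can take at most 1 across per trip to the east bank, so moving all 6 needs at least 6 loaded trips out, with a return between consecutive ones — at least 11 crossings.
The safety rule pushes this higher. Following every safe sequence of crossings, the most of the 6 that can be at the east bank as the rowboat arrives there on crossing 11 is 5 — never all 6.
So no plan with fewer than 13 crossings exists, and this one achieves 13:
1. Farmer goes to the east bank with crate R3.  [the west bank: crate K4, crate K5, crate K6, crate R2, crate R7 | the east bank: crate R3]
2. Farmer goes back to the west bank alone.  [the west bank: crate K4, crate K5, crate K6, crate R2, crate R7 | the east bank: crate R3]
3. Farmer goes to the east bank with crate K6.  [the west bank: crate K4, crate K5, crate R2, crate R7 | the east bank: crate K6, crate R3]
4. Farmer goes back to the west bank alone.  [the west bank: crate K4, crate K5, crate R2, crate R7 | the east bank: crate K6, crate R3]
5. Farmer goes to the east bank with crate K4.  [the west bank: crate K5, crate R2, crate R7 | the east bank: crate K4, crate K6, crate R3]
6. Farmer goes back to the west bank alone.  [the west bank: crate K5, crate R2, crate R7 | the east bank: crate K4, crate K6, crate R3]
7. Farmer goes to the east bank with crate R7.  [the west bank: crate K5, crate R2 | the east bank: crate K4, crate K6, crate R3, crate R7]
8. Farmer goes back to the west bank with crate R3.  [the west bank: crate K5, crate R2, crate R3 | the east bank: crate K4, crate K6, crate R7]
9. Farmer goes to the east bank with crate K5.  [the west bank: crate R2, crate R3 | the east bank: crate K4, crate K5, crate K6, crate R7]
10. Farmer goes back to the west bank alone.  [the west bank: crate R2, crate R3 | the east bank: crate K4, crate K5, crate K6, crate R7]
11. Farmer goes to the east bank with crate R2.  [the west bank: crate R3 | the east bank: crate K4, crate K5, crate K6, crate R2, crate R7]
12. Farmer goes back to the west bank alone.  [the west bank: crate R3 | the east bank: crate K4, crate K5, crate K6, crate R2, crate R7]
13. Farmer goes to the east bank with crate R3.  [the west bank: — | the east bank: crate K4, crate K5, crate K6, crate R2, crate R3, crate R7]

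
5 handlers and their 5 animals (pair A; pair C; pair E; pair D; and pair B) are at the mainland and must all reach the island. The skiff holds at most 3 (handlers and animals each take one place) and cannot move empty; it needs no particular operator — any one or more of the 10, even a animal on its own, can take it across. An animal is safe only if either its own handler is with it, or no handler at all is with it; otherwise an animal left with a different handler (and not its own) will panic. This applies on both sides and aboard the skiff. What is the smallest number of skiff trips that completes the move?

11

Counting alone: each trip to the island takes at most 3 across and each return brings at least 1 back, so after t trips out (and t−1 returns) at most 3t − (t−1) of the 10 are across; that first reaches 10 at t = 5, so at least 9 crossings are needed.
The safety rule pushes this higher. Following every safe sequence of crossings, the most of the 10 that can be at the island as the skiff arrives there on crossing 9 is 9 — never all 10.
So no plan with fewer than 11 crossings exists, and this one achieves 11:
1. animal A and handler A cross → the island.
2. handler A crosses ← the mainland.
3. animal C, animal D, and animal E cross → the island.
4. animal A crosses ← the mainland.
5. handler C, handler D, and handler E cross → the island.
6. animal C and handler C cross ← the mainland.
7. handler A, handler B, and handler C cross → the island.
8. animal E crosses ← the mainland.
9. animal A and animal C cross → the island.
10. animal A crosses ← the mainland.
11. animal A, animal B, and animal E cross → the island.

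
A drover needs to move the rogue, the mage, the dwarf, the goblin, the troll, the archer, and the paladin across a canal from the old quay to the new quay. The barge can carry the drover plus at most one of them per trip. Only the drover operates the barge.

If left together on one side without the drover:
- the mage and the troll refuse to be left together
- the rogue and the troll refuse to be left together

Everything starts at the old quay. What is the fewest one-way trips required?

15

Counting alone: the drover can take at most 1 across per trip to the new quay, so moving all 7 needs at least 7 loaded trips out, with a return between consecutive ones — at least 13 crossings.
The safety rule pushes this higher. Following every safe sequence of crossings, the most of the 7 that can be at the new quay as the barge arrives there on crossing 13 is 6 — never all 7.
So no plan with fewer than 15 crossings exists, and this one achieves 15:
1. Drover goes to the new quay with the troll.  [the old quay: the archer, the dwarf, the goblin, the mage, the paladin, the rogue | the new quay: the troll]
2. Drover goes back to the old quay alone.  [the old quay: the archer, the dwarf, the goblin, the mage, the paladin, the rogue | the new quay: the troll]
3. Drover goes to the new quay with the rogue.  [the old quay: the archer, the dwarf, the goblin, the mage, the paladin | the new quay: the rogue, the troll]
4. Drover goes back to the old quay with the troll.  [the old quay: the archer, the dwarf, the goblin, the mage, the paladin, the troll | the new quay: the rogue]
5. Drover goes to the new quay with the mage.  [the old quay: the archer, the dwarf, the goblin, the paladin, the troll | the new quay: the mage, the rogue]
6. Drover goes back to the old quay alone.  [the old quay: the archer, the dwarf, the goblin, the paladin, the troll | the new quay: the mage, the rogue]
7. Drover goes to the new quay with the dwarf.  [the old quay: the archer, the goblin, the paladin, the troll | the new quay: the dwarf, the mage, the rogue]
8. Drover goes back to the old quay alone.  [the old quay: the archer, the goblin, the paladin, the troll | the new quay: the dwarf, the mage, the rogue]
9. Drover goes to the new quay with the goblin.  [the old quay: the archer, the paladin, the troll | the new quay: the dwarf, the goblin, the mage, the rogue]
10. Drover goes back to the old quay alone.  [the old quay: the archer, the paladin, the troll | the new quay: the dwarf, the goblin, the mage, the rogue]
11. Drover goes to the new quay with the archer.  [the old quay: the paladin, the troll | the new quay: the archer, the dwarf, the goblin, the mage, the rogue]
12. Drover goes back to the old quay alone.  [the old quay: the paladin, the troll | the new quay: the archer, the dwarf, the goblin, the mage, the rogue]
13. Drover goes to the new quay with the paladin.  [the old quay: the troll | the new quay: the archer, the dwarf, the goblin, the mage, the paladin, the rogue]
14. Drover goes back to the old quay alone.  [the old quay: the troll | the new quay: the archer, the dwarf, the goblin, the mage, the paladin, the rogue]
15. Drover goes to the new quay with the troll.  [the old quay: — | the new quay: the archer, the dwarf, the goblin, the mage, the paladin, the rogue, the troll]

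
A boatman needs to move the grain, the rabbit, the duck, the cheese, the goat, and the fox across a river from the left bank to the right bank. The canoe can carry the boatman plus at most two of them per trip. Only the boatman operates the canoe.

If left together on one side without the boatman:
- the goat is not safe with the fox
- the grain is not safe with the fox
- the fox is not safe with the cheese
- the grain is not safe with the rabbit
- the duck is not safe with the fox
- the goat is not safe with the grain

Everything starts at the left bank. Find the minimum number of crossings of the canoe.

Counting alone: the boatman can take at most 2 across per trip to the right bank, so moving all 6 needs at least 3 loaded trips out, with a return between consecutive ones — at least 5 crossings.
The safety rule pushes this higher. Following every safe sequence of crossings, the most of the 6 that can be at the right bank as the canoe arrives there on crossings 5, 7 is 4, 5 respectively — never all 6.
So no plan with fewer than 9 crossings exists, and this one achieves 9:
1. Boatman goes to the right bank with the fox and the grain.  [the left bank: the cheese, the duck, the goat, the rabbit | the right bank: the fox, the grain]
2. Boatman goes back to the left bank with the grain.  [the left bank: the cheese, the duck, the goat, the grain, the rabbit | the right bank: the fox]
3. Boatman goes to the right bank with the grain and the rabbit.  [the left bank: the cheese, the duck, the goat | the right bank: the fox, the grain, the rabbit]
4. Boatman goes back to the left bank with the grain.  [the left bank: the cheese, the duck, the goat, the grain | the right bank: the fox, the rabbit]
5. Boatman goes to the right bank with the duck and the goat.  [the left bank: the cheese, the grain | the right bank: the duck, the fox, the goat, the rabbit]
6. Boatman goes back to the left bank with the fox.  [the left bank: the cheese, the fox, the grain | the right bank: the duck, the goat, the rabbit]
7. Boatman goes to the right bank with the cheese and the grain.  [the left bank: the fox | the right bank: the cheese, the duck, the goat, the grain, the rabbit]
8. Boatman goes back to the left bank with the grain.  [the left bank: the fox, the grain | the right bank: the cheese, the duck, the goat, the rabbit]
9. Boatman goes to the right bank with the fox and the grain.  [the left bank: — | the right bank: the cheese, the duck, the fox, the goat, the grain, the rabbit]

9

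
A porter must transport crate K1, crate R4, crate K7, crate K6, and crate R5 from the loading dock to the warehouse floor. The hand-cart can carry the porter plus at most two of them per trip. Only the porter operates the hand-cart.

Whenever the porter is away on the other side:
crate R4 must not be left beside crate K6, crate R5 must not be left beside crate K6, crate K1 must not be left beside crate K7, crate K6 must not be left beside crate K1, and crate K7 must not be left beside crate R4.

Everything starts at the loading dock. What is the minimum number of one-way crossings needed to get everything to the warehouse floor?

7

Counting alone: the porter can take at most 2 across per trip to the warehouse floor, so moving all 5 needs at least 3 loaded trips out, with a return between consecutive ones — at least 5 crossings.
The safety rule pushes this higher. Following every safe sequence of crossings, the most of the 5 that can be at the warehouse floor as the hand-cart arrives there on crossing 5 is 4 — never all 5.
So no plan with fewer than 7 crossings exists, and this one achieves 7:
1. Porter goes to the warehouse floor with crate K6 and crate K7.
2. Porter goes back to the loading dock alone.
3. Porter goes to the warehouse floor with crate K1.
4. Porter goes back to the loading dock with crate K6 and crate K7.
5. Porter goes to the warehouse floor with crate R4 and crate R5.
6. Porter goes back to the loading dock alone.
7. Porter goes to the warehouse floor with crate K6 and crate K7.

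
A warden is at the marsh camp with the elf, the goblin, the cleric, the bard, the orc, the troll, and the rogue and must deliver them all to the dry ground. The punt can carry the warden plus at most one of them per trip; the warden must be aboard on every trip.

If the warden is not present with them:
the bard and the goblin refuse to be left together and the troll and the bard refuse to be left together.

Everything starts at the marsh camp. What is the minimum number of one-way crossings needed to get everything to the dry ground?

Counting alone: the warden can take at most 1 across per trip to the dry ground, so moving all 7 needs at least 7 loaded trips out, with a return between consecutive ones — at least 13 crossings.
The safety rule pushes this higher. Following every safe sequence of crossings, the most of the 7 that can be at the dry ground as the punt arrives there on crossing 13 is 6 — never all 7.
So no plan with fewer than 15 crossings exists, and this one achieves 15:
1. Warden goes to the dry ground with the bard.
2. Warden goes back to the marsh camp alone.
3. Warden goes to the dry ground with the elf.
4. Warden goes back to the marsh camp alone.
5. Warden goes to the dry ground with the goblin.
6. Warden goes back to the marsh camp with the bard.
7. Warden goes to the dry ground with the troll.
8. Warden goes back to the marsh camp alone.
9. Warden goes to the dry ground with the cleric.
10. Warden goes back to the marsh camp alone.
11. Warden goes to the dry ground with the orc.
12. Warden goes back to the marsh camp alone.
13. Warden goes to the dry ground with the rogue.
14. Warden goes back to the marsh camp alone.
15. Warden goes to the dry ground with the bard.

15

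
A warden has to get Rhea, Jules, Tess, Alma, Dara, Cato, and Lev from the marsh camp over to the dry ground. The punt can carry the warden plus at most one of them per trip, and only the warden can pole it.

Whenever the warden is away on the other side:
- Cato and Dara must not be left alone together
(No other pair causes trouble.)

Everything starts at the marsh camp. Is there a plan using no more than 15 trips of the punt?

Yes — this plan uses 13 crossings (≤ 15):
1. Warden goes to the dry ground with Dara.
2. Warden goes back to the marsh camp alone.
3. Warden goes to the dry ground with Rhea.
4. Warden goes back to the marsh camp alone.
5. Warden goes to the dry ground with Jules.
6. Warden goes back to the marsh camp alone.
7. Warden goes to the dry ground with Tess.
8. Warden goes back to the marsh camp alone.
9. Warden goes to the dry ground with Alma.
10. Warden goes back to the marsh camp alone.
11. Warden goes to the dry ground with Lev.
12. Warden goes back to the marsh camp alone.
13. Warden goes to the dry ground with Cato.

Yes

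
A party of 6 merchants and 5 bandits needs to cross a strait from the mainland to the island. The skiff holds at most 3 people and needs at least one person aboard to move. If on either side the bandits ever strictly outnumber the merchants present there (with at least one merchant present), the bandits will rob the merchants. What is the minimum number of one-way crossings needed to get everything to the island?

9

Counting alone: each trip to the island takes at most 3 across and each return brings at least 1 back, so after t trips out (and t−1 returns) at most 3t − (t−1) of the 11 are across; that first reaches 11 at t = 5, so at least 9 crossings are needed.
The plan below uses exactly 9 crossings, so it is optimal:
1. 3 bandits → the island.  (the mainland: 6M 2B; the island: 0M 3B)
2. 1 bandit ← the mainland.  (the mainland: 6M 3B; the island: 0M 2B)
3. 3 merchants → the island.  (the mainland: 3M 3B; the island: 3M 2B)
4. 1 merchant ← the mainland.  (the mainland: 4M 3B; the island: 2M 2B)
5. 2 merchants and 1 bandit → the island.  (the mainland: 2M 2B; the island: 4M 3B)
6. 1 merchant ← the mainland.  (the mainland: 3M 2B; the island: 3M 3B)
7. 2 merchants and 1 bandit → the island.  (the mainland: 1M 1B; the island: 5M 4B)
8. 1 merchant ← the mainland.  (the mainland: 2M 1B; the island: 4M 4B)
9. 2 merchants and 1 bandit → the island.  (the mainland: 0M 0B; the island: 6M 5B)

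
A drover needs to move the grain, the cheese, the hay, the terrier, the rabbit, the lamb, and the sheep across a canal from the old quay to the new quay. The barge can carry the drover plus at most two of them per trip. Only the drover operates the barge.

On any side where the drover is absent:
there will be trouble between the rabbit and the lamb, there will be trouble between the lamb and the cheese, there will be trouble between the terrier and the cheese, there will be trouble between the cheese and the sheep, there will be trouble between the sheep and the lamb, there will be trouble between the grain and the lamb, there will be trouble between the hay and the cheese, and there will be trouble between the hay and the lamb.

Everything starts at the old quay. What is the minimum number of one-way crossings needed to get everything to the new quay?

Counting alone: the drover can take at most 2 across per trip to the new quay, so moving all 7 needs at least 4 loaded trips out, with a return between consecutive ones — at least 7 crossings.
The safety rule pushes this higher. Following every safe sequence of crossings, the most of the 7 that can be at the new quay as the barge arrives there on crossings 7, 9 is 5, 6 respectively — never all 7.
So no plan with fewer than 11 crossings exists, and this one achieves 11:
1. Drover goes to the new quay with the cheese and the lamb.
2. Drover goes back to the old quay with the cheese.
3. Drover goes to the new quay with the cheese and the grain.
4. Drover goes back to the old quay with the lamb.
5. Drover goes to the new quay with the lamb and the rabbit.
6. Drover goes back to the old quay with the lamb.
7. Drover goes to the new quay with the hay and the sheep.
8. Drover goes back to the old quay with the cheese.
9. Drover goes to the new quay with the cheese and the terrier.
10. Drover goes back to the old quay with the cheese.
11. Drover goes to the new quay with the cheese and the lamb.

11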